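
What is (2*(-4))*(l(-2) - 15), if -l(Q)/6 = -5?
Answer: -120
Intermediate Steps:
l(Q) = 30 (l(Q) = -6*(-5) = 30)
(2*(-4))*(l(-2) - 15) = (2*(-4))*(30 - 15) = -8*15 = -120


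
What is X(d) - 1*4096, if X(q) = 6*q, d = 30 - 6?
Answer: -3952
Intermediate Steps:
d = 24
X(d) - 1*4096 = 6*24 - 1*4096 = 144 - 4096 = -3952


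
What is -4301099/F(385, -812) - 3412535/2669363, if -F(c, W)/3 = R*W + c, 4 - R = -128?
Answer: -1143141864212/77750536101 ≈ -14.703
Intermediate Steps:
R = 132 (R = 4 - 1*(-128) = 4 + 128 = 132)
F(c, W) = -396*W - 3*c (F(c, W) = -3*(132*W + c) = -3*(c + 132*W) = -396*W - 3*c)
-4301099/F(385, -812) - 3412535/2669363 = -4301099/(-396*(-812) - 3*385) - 3412535/2669363 = -4301099/(321552 - 1155) - 3412535*1/2669363 = -4301099/320397 - 3412535/2669363 = -4301099*1/320397 - 3412535/2669363 = -391009/29127 - 3412535/2669363 = -1143141864212/77750536101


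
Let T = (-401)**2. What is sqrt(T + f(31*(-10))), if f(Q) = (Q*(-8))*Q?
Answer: I*sqrt(607999) ≈ 779.74*I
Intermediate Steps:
f(Q) = -8*Q**2 (f(Q) = (-8*Q)*Q = -8*Q**2)
T = 160801
sqrt(T + f(31*(-10))) = sqrt(160801 - 8*(31*(-10))**2) = sqrt(160801 - 8*(-310)**2) = sqrt(160801 - 8*96100) = sqrt(160801 - 768800) = sqrt(-607999) = I*sqrt(607999)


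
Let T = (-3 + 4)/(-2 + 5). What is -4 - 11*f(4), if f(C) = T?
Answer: -23/3 ≈ -7.6667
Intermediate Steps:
T = ⅓ (T = 1/3 = 1*(⅓) = ⅓ ≈ 0.33333)
f(C) = ⅓
-4 - 11*f(4) = -4 - 11*⅓ = -4 - 11/3 = -23/3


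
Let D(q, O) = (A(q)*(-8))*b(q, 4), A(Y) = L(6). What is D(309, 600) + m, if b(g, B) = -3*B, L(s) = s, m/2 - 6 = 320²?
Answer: 205388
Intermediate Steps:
m = 204812 (m = 12 + 2*320² = 12 + 2*102400 = 12 + 204800 = 204812)
A(Y) = 6
D(q, O) = 576 (D(q, O) = (6*(-8))*(-3*4) = -48*(-12) = 576)
D(309, 600) + m = 576 + 204812 = 205388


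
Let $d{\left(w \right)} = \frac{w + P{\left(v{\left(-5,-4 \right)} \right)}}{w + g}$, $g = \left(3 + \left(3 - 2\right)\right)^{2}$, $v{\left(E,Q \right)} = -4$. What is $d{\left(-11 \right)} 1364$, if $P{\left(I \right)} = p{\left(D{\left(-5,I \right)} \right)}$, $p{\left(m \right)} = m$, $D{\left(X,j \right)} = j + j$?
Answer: $- \frac{25916}{5} \approx -5183.2$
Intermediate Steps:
$D{\left(X,j \right)} = 2 j$
$P{\left(I \right)} = 2 I$
$g = 16$ ($g = \left(3 + \left(3 - 2\right)\right)^{2} = \left(3 + 1\right)^{2} = 4^{2} = 16$)
$d{\left(w \right)} = \frac{-8 + w}{16 + w}$ ($d{\left(w \right)} = \frac{w + 2 \left(-4\right)}{w + 16} = \frac{w - 8}{16 + w} = \frac{-8 + w}{16 + w}$)
$d{\left(-11 \right)} 1364 = \frac{-8 - 11}{16 - 11} \cdot 1364 = \frac{1}{5} \left(-19\right) 1364 = \left(- \frac{19}{5}\right) 1364 = - \frac{25916}{5}$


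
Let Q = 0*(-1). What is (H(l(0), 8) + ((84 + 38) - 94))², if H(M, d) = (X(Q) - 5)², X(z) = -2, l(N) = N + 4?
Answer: 5929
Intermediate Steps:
l(N) = 4 + N
Q = 0
H(M, d) = 49 (H(M, d) = (-2 - 5)² = (-7)² = 49)
(H(l(0), 8) + ((84 + 38) - 94))² = (49 + ((84 + 38) - 94))² = (49 + (122 - 94))² = (49 + 28)² = 77² = 5929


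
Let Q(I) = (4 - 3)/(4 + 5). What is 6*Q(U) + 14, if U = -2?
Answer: 44/3 ≈ 14.667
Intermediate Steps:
Q(I) = ⅑ (Q(I) = 1/9 = 1*(⅑) = ⅑)
6*Q(U) + 14 = 6*(⅑) + 14 = ⅔ + 14 = 44/3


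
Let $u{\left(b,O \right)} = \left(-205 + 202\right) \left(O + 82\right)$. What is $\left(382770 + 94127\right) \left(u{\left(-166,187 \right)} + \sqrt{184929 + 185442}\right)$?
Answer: $-384855879 + 476897 \sqrt{370371} \approx -9.4625 \cdot 10^{7}$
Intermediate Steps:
$u{\left(b,O \right)} = -246 - 3 O$ ($u{\left(b,O \right)} = - 3 \left(82 + O\right) = -246 - 3 O$)
$\left(382770 + 94127\right) \left(u{\left(-166,187 \right)} + \sqrt{184929 + 185442}\right) = \left(382770 + 94127\right) \left(\left(-246 - 561\right) + \sqrt{184929 + 185442}\right) = 476897 \left(\left(-246 - 561\right) + \sqrt{370371}\right) = 476897 \left(-807 + \sqrt{370371}\right) = -384855879 + 476897 \sqrt{370371}$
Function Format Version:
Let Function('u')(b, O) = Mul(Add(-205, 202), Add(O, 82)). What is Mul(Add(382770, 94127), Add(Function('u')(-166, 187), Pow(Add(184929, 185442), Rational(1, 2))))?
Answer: Add(-384855879, Mul(476897, Pow(370371, Rational(1, 2)))) ≈ -9.4625e+7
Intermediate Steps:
Function('u')(b, O) = Add(-246, Mul(-3, O)) (Function('u')(b, O) = Mul(-3, Add(82, O)) = Add(-246, Mul(-3, O)))
Mul(Add(382770, 94127), Add(Function('u')(-166, 187), Pow(Add(184929, 185442), Rational(1, 2)))) = Mul(Add(382770, 94127), Add(Add(-246, Mul(-3, 187)), Pow(Add(184929, 185442), Rational(1, 2)))) = Mul(476897, Add(Add(-246, -561), Pow(370371, Rational(1, 2)))) = Mul(476897, Add(-807, Pow(370371, Rational(1, 2)))) = Add(-384855879, Mul(476897, Pow(370371, Rational(1, 2))))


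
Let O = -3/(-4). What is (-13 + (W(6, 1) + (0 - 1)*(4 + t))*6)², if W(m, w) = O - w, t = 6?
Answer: 22201/4 ≈ 5550.3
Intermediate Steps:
O = ¾ (O = -3*(-¼) = ¾ ≈ 0.75000)
W(m, w) = ¾ - w
(-13 + (W(6, 1) + (0 - 1)*(4 + t))*6)² = (-13 + ((¾ - 1*1) + (0 - 1)*(4 + 6))*6)² = (-13 + ((¾ - 1) - 1*10)*6)² = (-13 + (-¼ - 10)*6)² = (-13 - 41/4*6)² = (-13 - 123/2)² = (-149/2)² = 22201/4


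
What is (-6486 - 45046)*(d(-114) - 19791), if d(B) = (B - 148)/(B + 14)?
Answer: 25493369954/25 ≈ 1.0197e+9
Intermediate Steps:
d(B) = (-148 + B)/(14 + B)
(-6486 - 45046)*(d(-114) - 19791) = (-6486 - 45046)*((-148 - 114)/(14 - 114) - 19791) = -51532*(-262/(-100) - 19791) = -51532*(-1/100*(-262) - 19791) = -51532*(131/50 - 19791) = -51532*(-989419/50) = 25493369954/25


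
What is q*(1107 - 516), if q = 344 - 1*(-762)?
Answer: 653646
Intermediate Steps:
q = 1106 (q = 344 + 762 = 1106)
q*(1107 - 516) = 1106*(1107 - 516) = 1106*591 = 653646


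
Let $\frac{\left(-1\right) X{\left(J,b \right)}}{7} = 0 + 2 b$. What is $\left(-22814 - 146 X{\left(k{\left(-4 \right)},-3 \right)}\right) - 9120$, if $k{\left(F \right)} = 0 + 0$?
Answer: $-38066$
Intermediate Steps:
$k{\left(F \right)} = 0$
$X{\left(J,b \right)} = - 14 b$ ($X{\left(J,b \right)} = - 7 \left(0 + 2 b\right) = - 7 \cdot 2 b = - 14 b$)
$\left(-22814 - 146 X{\left(k{\left(-4 \right)},-3 \right)}\right) - 9120 = \left(-22814 - 146 \left(\left(-14\right) \left(-3\right)\right)\right) - 9120 = \left(-22814 - 6132\right) - 9120 = -28946 - 9120 = -38066$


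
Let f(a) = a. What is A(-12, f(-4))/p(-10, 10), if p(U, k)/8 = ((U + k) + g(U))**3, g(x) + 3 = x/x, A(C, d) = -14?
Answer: 7/32 ≈ 0.21875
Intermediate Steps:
g(x) = -2 (g(x) = -3 + x/x = -3 + 1 = -2)
p(U, k) = 8*(-2 + U + k)**3 (p(U, k) = 8*((U + k) - 2)**3 = 8*(-2 + U + k)**3)
A(-12, f(-4))/p(-10, 10) = -14*1/(8*(-2 - 10 + 10)**3) = -14/(8*(-2)**3) = -14/(8*(-8)) = -14/(-64) = -14*(-1/64) = 7/32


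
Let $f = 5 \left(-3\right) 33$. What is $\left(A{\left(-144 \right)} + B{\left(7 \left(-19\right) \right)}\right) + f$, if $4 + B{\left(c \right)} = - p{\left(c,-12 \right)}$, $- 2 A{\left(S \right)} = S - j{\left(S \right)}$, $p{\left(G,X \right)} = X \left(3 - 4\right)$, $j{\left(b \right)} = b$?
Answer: $-511$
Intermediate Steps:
$p{\left(G,X \right)} = - X$ ($p{\left(G,X \right)} = X \left(-1\right) = - X$)
$A{\left(S \right)} = 0$ ($A{\left(S \right)} = - \frac{S - S}{2} = \left(- \frac{1}{2}\right) 0 = 0$)
$f = -495$ ($f = \left(-15\right) 33 = -495$)
$B{\left(c \right)} = -16$ ($B{\left(c \right)} = -4 - \left(-1\right) \left(-12\right) = -4 - 12 = -16$)
$\left(A{\left(-144 \right)} + B{\left(7 \left(-19\right) \right)}\right) + f = \left(0 - 16\right) - 495 = -16 - 495 = -511$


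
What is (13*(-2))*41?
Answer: -1066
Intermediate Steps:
(13*(-2))*41 = -26*41 = -1066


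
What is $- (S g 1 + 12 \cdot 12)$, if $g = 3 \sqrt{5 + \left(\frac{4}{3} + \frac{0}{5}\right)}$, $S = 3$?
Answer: $-144 - 3 \sqrt{57} \approx -166.65$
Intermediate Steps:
$g = \sqrt{57}$ ($g = 3 \sqrt{5 + \left(4 \cdot \frac{1}{3} + 0 \cdot \frac{1}{5}\right)} = 3 \sqrt{5 + \left(\frac{4}{3} + 0\right)} = 3 \sqrt{5 + \frac{4}{3}} = 3 \sqrt{\frac{19}{3}} = 3 \frac{\sqrt{57}}{3} = \sqrt{57} \approx 7.5498$)
$- (S g 1 + 12 \cdot 12) = - (3 \sqrt{57} \cdot 1 + 12 \cdot 12) = - (3 \sqrt{57} + 144) = - (144 + 3 \sqrt{57}) = -144 - 3 \sqrt{57}$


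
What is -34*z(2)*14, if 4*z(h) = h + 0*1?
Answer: -238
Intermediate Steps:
z(h) = h/4 (z(h) = (h + 0*1)/4 = (h + 0)/4 = h/4)
-34*z(2)*14 = -17*2/2*14 = -34*1/2*14 = -17*14 = -238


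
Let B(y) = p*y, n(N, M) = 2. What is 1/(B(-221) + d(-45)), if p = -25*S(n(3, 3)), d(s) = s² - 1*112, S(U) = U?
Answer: 1/12963 ≈ 7.7143e-5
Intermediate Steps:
d(s) = -112 + s² (d(s) = s² - 112 = -112 + s²)
p = -50 (p = -25*2 = -50)
B(y) = -50*y
1/(B(-221) + d(-45)) = 1/(-50*(-221) + (-112 + (-45)²)) = 1/(11050 + (-112 + 2025)) = 1/(11050 + 1913) = 1/12963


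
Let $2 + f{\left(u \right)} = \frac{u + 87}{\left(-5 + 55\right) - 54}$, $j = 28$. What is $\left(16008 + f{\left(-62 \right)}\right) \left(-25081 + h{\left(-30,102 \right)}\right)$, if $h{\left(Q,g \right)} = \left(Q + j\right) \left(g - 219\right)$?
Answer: $- \frac{1590183153}{4} \approx -3.9755 \cdot 10^{8}$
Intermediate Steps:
$h{\left(Q,g \right)} = \left(-219 + g\right) \left(28 + Q\right)$ ($h{\left(Q,g \right)} = \left(Q + 28\right) \left(g - 219\right) = \left(28 + Q\right) \left(-219 + g\right) = \left(-219 + g\right) \left(28 + Q\right)$)
$f{\left(u \right)} = - \frac{95}{4} - \frac{u}{4}$ ($f{\left(u \right)} = -2 + \frac{u + 87}{\left(-5 + 55\right) - 54} = -2 + \frac{87 + u}{50 - 54} = -2 + \frac{87 + u}{-4} = -2 + \left(87 + u\right) \left(- \frac{1}{4}\right) = -2 - \left(\frac{87}{4} + \frac{u}{4}\right) = - \frac{95}{4} - \frac{u}{4}$)
$\left(16008 + f{\left(-62 \right)}\right) \left(-25081 + h{\left(-30,102 \right)}\right) = \left(16008 - \frac{33}{4}\right) \left(-25081 - -234\right) = \left(16008 + \left(- \frac{95}{4} + \frac{31}{2}\right)\right) \left(-25081 + \left(-6132 + 6570 + 2856 - 3060\right)\right) = \left(16008 - \frac{33}{4}\right) \left(-25081 + 234\right) = \frac{63999}{4} \left(-24847\right) = - \frac{1590183153}{4}$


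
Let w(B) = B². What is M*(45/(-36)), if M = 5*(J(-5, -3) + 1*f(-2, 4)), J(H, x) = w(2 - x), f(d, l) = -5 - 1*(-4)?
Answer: -150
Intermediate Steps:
f(d, l) = -1 (f(d, l) = -5 + 4 = -1)
J(H, x) = (2 - x)²
M = 120 (M = 5*((-2 - 3)² + 1*(-1)) = 5*((-5)² - 1) = 5*(25 - 1) = 5*24 = 120)
M*(45/(-36)) = 120*(45/(-36)) = 120*(45*(-1/36)) = 120*(-5/4) = -150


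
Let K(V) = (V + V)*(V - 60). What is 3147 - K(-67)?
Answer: -13871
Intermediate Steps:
K(V) = 2*V*(-60 + V) (K(V) = (2*V)*(-60 + V) = 2*V*(-60 + V))
3147 - K(-67) = 3147 - 2*(-67)*(-60 - 67) = 3147 - 2*(-67)*(-127) = 3147 - 1*17018 = 3147 - 17018 = -13871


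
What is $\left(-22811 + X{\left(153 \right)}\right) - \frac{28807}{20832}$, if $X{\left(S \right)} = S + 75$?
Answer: $- \frac{470477863}{20832} \approx -22584.0$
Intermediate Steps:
$X{\left(S \right)} = 75 + S$
$\left(-22811 + X{\left(153 \right)}\right) - \frac{28807}{20832} = \left(-22811 + \left(75 + 153\right)\right) - \frac{28807}{20832} = \left(-22811 + 228\right) - \frac{28807}{20832} = -22583 - \frac{28807}{20832} = - \frac{470477863}{20832}$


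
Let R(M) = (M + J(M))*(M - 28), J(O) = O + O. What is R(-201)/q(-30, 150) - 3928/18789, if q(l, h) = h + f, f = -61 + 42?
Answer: 2594002075/2461359 ≈ 1053.9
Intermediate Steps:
J(O) = 2*O
f = -19
q(l, h) = -19 + h (q(l, h) = h - 19 = -19 + h)
R(M) = 3*M*(-28 + M) (R(M) = (M + 2*M)*(M - 28) = (3*M)*(-28 + M) = 3*M*(-28 + M))
R(-201)/q(-30, 150) - 3928/18789 = (3*(-201)*(-28 - 201))/(-19 + 150) - 3928/18789 = (3*(-201)*(-229))/131 - 3928*1/18789 = 138087*(1/131) - 3928/18789 = 138087/131 - 3928/18789 = 2594002075/2461359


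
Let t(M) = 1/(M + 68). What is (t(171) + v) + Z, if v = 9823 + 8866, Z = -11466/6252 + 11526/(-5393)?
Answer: 25095156552547/1343061934 ≈ 18685.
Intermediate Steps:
Z = -22316115/5619506 (Z = -11466*1/6252 + 11526*(-1/5393) = -1911/1042 - 11526/5393 = -22316115/5619506 ≈ -3.9712)
v = 18689
t(M) = 1/(68 + M)
(t(171) + v) + Z = (1/(68 + 171) + 18689) - 22316115/5619506 = (1/239 + 18689) - 22316115/5619506 = 4466672/239 - 22316115/5619506 = 25095156552547/1343061934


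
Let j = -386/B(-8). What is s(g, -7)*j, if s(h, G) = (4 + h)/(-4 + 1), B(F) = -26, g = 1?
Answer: -965/39 ≈ -24.744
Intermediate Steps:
s(h, G) = -4/3 - h/3 (s(h, G) = (4 + h)/(-3) = (4 + h)*(-⅓) = -4/3 - h/3)
j = 193/13 (j = -386/(-26) = -386*(-1/26) = 193/13 ≈ 14.846)
s(g, -7)*j = (-4/3 - ⅓*1)*(193/13) = (-4/3 - ⅓)*(193/13) = -5/3*193/13 = -965/39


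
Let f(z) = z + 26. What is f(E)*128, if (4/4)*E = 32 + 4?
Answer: 7936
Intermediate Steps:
E = 36 (E = 32 + 4 = 36)
f(z) = 26 + z
f(E)*128 = (26 + 36)*128 = 62*128 = 7936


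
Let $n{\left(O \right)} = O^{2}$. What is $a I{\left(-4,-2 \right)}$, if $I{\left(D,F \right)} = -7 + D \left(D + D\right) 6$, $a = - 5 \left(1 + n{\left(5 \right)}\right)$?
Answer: $-24050$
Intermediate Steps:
$a = -130$ ($a = - 5 \left(1 + 5^{2}\right) = - 5 \left(1 + 25\right) = \left(-5\right) 26 = -130$)
$I{\left(D,F \right)} = -7 + 12 D^{2}$ ($I{\left(D,F \right)} = -7 + D 2 D 6 = -7 + 2 D^{2} \cdot 6 = -7 + 12 D^{2}$)
$a I{\left(-4,-2 \right)} = - 130 \left(-7 + 12 \left(-4\right)^{2}\right) = - 130 \left(-7 + 12 \cdot 16\right) = - 130 \left(-7 + 192\right) = \left(-130\right) 185 = -24050$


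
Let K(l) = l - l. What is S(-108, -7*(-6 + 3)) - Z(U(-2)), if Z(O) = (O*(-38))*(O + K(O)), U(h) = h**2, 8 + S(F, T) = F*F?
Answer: 12264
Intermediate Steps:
S(F, T) = -8 + F**2 (S(F, T) = -8 + F*F = -8 + F**2)
K(l) = 0
Z(O) = -38*O**2 (Z(O) = (O*(-38))*(O + 0) = (-38*O)*O = -38*O**2)
S(-108, -7*(-6 + 3)) - Z(U(-2)) = (-8 + (-108)**2) - (-38)*((-2)**2)**2 = (-8 + 11664) - (-38)*4**2 = 11656 - (-38)*16 = 11656 - 1*(-608) = 11656 + 608 = 12264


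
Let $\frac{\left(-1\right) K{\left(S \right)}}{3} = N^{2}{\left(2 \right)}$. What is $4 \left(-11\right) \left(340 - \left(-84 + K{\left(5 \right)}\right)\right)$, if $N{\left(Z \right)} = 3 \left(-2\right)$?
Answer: $-23408$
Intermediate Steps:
$N{\left(Z \right)} = -6$
$K{\left(S \right)} = -108$ ($K{\left(S \right)} = - 3 \left(-6\right)^{2} = \left(-3\right) 36 = -108$)
$4 \left(-11\right) \left(340 - \left(-84 + K{\left(5 \right)}\right)\right) = 4 \left(-11\right) \left(340 + \left(84 - -108\right)\right) = - 44 \left(340 + \left(84 + 108\right)\right) = - 44 \left(340 + 192\right) = \left(-44\right) 532 = -23408$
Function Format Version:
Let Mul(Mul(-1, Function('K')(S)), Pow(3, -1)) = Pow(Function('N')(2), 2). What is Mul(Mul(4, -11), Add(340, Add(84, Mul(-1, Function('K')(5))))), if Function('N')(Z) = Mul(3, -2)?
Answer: -23408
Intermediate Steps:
Function('N')(Z) = -6
Function('K')(S) = -108 (Function('K')(S) = Mul(-3, Pow(-6, 2)) = Mul(-3, 36) = -108)
Mul(Mul(4, -11), Add(340, Add(84, Mul(-1, Function('K')(5))))) = Mul(Mul(4, -11), Add(340, Add(84, Mul(-1, -108)))) = Mul(-44, Add(340, Add(84, 108))) = Mul(-44, Add(340, 192)) = Mul(-44, 532) = -23408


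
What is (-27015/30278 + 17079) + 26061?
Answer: 1306165905/30278 ≈ 43139.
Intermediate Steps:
(-27015/30278 + 17079) + 26061 = 517090947/30278 + 26061 = 1306165905/30278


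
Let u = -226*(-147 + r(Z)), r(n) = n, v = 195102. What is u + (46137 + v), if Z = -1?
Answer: 274687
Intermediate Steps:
u = 33448 (u = -226*(-147 - 1) = -226*(-148) = 33448)
u + (46137 + v) = 33448 + (46137 + 195102) = 33448 + 241239 = 274687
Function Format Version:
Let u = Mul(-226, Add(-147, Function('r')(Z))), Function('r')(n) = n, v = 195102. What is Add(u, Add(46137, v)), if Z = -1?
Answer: 274687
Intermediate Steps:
u = 33448 (u = Mul(-226, Add(-147, -1)) = Mul(-226, -148) = 33448)
Add(u, Add(46137, v)) = Add(33448, Add(46137, 195102)) = Add(33448, 241239) = 274687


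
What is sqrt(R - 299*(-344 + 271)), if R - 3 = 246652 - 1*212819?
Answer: sqrt(55663) ≈ 235.93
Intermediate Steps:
R = 33836 (R = 3 + (246652 - 1*212819) = 3 + (246652 - 212819) = 3 + 33833 = 33836)
sqrt(R - 299*(-344 + 271)) = sqrt(33836 - 299*(-344 + 271)) = sqrt(33836 - 299*(-73)) = sqrt(33836 + 21827) = sqrt(55663)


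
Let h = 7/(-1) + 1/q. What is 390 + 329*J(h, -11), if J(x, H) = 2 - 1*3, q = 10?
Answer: 61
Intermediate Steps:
h = -69/10 (h = 7/(-1) + 1/10 = 7*(-1) + 1*(1/10) = -7 + 1/10 = -69/10 ≈ -6.9000)
J(x, H) = -1 (J(x, H) = 2 - 3 = -1)
390 + 329*J(h, -11) = 390 + 329*(-1) = 390 - 329 = 61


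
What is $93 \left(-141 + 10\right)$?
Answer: $-12183$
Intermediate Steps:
$93 \left(-141 + 10\right) = 93 \left(-131\right) = -12183$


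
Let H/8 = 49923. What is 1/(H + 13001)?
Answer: 1/412385 ≈ 2.4249e-6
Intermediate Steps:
H = 399384 (H = 8*49923 = 399384)
1/(H + 13001) = 1/(399384 + 13001) = 1/412385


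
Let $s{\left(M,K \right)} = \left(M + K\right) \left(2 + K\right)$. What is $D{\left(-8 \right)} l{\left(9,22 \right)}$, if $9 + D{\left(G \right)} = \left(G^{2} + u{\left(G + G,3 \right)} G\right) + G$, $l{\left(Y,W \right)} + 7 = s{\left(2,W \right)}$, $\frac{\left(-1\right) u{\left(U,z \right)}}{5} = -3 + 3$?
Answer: $26743$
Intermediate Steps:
$s{\left(M,K \right)} = \left(2 + K\right) \left(K + M\right)$ ($s{\left(M,K \right)} = \left(K + M\right) \left(2 + K\right) = \left(2 + K\right) \left(K + M\right)$)
$u{\left(U,z \right)} = 0$ ($u{\left(U,z \right)} = - 5 \left(-3 + 3\right) = \left(-5\right) 0 = 0$)
$l{\left(Y,W \right)} = -3 + W^{2} + 4 W$ ($l{\left(Y,W \right)} = -7 + \left(W^{2} + 2 W + 2 \cdot 2 + W 2\right) = -7 + \left(W^{2} + 2 W + 4 + 2 W\right) = -7 + \left(4 + W^{2} + 4 W\right) = -3 + W^{2} + 4 W$)
$D{\left(G \right)} = -9 + G + G^{2}$ ($D{\left(G \right)} = -9 + \left(\left(G^{2} + 0 G\right) + G\right) = -9 + \left(\left(G^{2} + 0\right) + G\right) = -9 + \left(G^{2} + G\right) = -9 + \left(G + G^{2}\right) = -9 + G + G^{2}$)
$D{\left(-8 \right)} l{\left(9,22 \right)} = \left(-9 - 8 + \left(-8\right)^{2}\right) \left(-3 + 22^{2} + 4 \cdot 22\right) = \left(-9 - 8 + 64\right) \left(-3 + 484 + 88\right) = 47 \cdot 569 = 26743$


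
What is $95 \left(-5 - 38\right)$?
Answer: $-4085$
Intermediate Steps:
$95 \left(-5 - 38\right) = 95 \left(-43\right) = -4085$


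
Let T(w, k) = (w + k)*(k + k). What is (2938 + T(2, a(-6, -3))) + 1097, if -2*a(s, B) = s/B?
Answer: 4033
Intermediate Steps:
a(s, B) = -s/(2*B)
T(w, k) = 2*k*(k + w) (T(w, k) = (k + w)*(2*k) = 2*k*(k + w))
(2938 + T(2, a(-6, -3))) + 1097 = (2938 + 2*(-½*(-6)/(-3))*(-½*(-6)/(-3) + 2)) + 1097 = (2938 + 2*(-½*(-6)*(-⅓))*(-½*(-6)*(-⅓) + 2)) + 1097 = (2938 + 2*(-1)*(-1 + 2)) + 1097 = (2938 + 2*(-1)*1) + 1097 = (2938 - 2) + 1097 = 2936 + 1097 = 4033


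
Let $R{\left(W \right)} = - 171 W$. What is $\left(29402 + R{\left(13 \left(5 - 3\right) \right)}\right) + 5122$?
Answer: $30078$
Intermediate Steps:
$\left(29402 + R{\left(13 \left(5 - 3\right) \right)}\right) + 5122 = \left(29402 - 171 \cdot 13 \left(5 - 3\right)\right) + 5122 = \left(29402 - 171 \cdot 13 \cdot 2\right) + 5122 = \left(29402 - 4446\right) + 5122 = 24956 + 5122 = 30078$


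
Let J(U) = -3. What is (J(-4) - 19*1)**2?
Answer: 484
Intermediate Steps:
(J(-4) - 19*1)**2 = (-3 - 19*1)**2 = (-3 - 19)**2 = (-22)**2 = 484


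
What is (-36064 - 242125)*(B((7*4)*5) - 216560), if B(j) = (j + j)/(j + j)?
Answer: 60244331651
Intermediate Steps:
B(j) = 1 (B(j) = (2*j)/((2*j)) = (2*j)*(1/(2*j)) = 1)
(-36064 - 242125)*(B((7*4)*5) - 216560) = (-36064 - 242125)*(1 - 216560) = -278189*(-216559) = 60244331651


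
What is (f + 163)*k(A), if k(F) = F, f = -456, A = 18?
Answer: -5274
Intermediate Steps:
(f + 163)*k(A) = (-456 + 163)*18 = -293*18 = -5274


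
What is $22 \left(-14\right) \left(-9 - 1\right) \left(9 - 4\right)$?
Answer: $15400$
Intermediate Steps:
$22 \left(-14\right) \left(-9 - 1\right) \left(9 - 4\right) = - 308 \left(\left(-10\right) 5\right) = \left(-308\right) \left(-50\right) = 15400$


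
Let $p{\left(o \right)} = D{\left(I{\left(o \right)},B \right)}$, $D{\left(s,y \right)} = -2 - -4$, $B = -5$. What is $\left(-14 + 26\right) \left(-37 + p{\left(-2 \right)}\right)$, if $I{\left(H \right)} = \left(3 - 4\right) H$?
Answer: $-420$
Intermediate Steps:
$I{\left(H \right)} = - H$
$D{\left(s,y \right)} = 2$ ($D{\left(s,y \right)} = -2 + 4 = 2$)
$p{\left(o \right)} = 2$
$\left(-14 + 26\right) \left(-37 + p{\left(-2 \right)}\right) = \left(-14 + 26\right) \left(-37 + 2\right) = 12 \left(-35\right) = -420$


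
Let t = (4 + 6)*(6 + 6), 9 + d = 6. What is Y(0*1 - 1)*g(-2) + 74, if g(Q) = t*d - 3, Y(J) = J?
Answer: 437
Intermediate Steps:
d = -3 (d = -9 + 6 = -3)
t = 120 (t = 10*12 = 120)
g(Q) = -363 (g(Q) = 120*(-3) - 3 = -360 - 3 = -363)
Y(0*1 - 1)*g(-2) + 74 = (0*1 - 1)*(-363) + 74 = (0 - 1)*(-363) + 74 = -1*(-363) + 74 = 363 + 74 = 437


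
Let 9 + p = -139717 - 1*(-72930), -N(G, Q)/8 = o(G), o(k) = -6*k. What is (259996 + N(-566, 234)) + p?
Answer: 166032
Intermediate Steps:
N(G, Q) = 48*G (N(G, Q) = -(-48)*G = 48*G)
p = -66796 (p = -9 + (-139717 - 1*(-72930)) = -9 + (-139717 + 72930) = -9 - 66787 = -66796)
(259996 + N(-566, 234)) + p = (259996 + 48*(-566)) - 66796 = (259996 - 27168) - 66796 = 232828 - 66796 = 166032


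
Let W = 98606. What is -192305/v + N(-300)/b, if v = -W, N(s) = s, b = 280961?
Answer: 54000623305/27704440366 ≈ 1.9492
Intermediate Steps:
v = -98606 (v = -1*98606 = -98606)
-192305/v + N(-300)/b = -192305/(-98606) - 300/280961 = -192305*(-1/98606) - 300*1/280961 = 192305/98606 - 300/280961 = 54000623305/27704440366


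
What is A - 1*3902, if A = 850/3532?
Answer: -6890507/1766 ≈ -3901.8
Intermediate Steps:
A = 425/1766 (A = 850*(1/3532) = 425/1766 ≈ 0.24066)
A - 1*3902 = 425/1766 - 1*3902 = 425/1766 - 3902 = -6890507/1766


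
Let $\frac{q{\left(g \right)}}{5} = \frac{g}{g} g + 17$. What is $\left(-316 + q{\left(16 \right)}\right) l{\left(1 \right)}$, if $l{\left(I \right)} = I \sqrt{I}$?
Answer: $-151$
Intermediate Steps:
$l{\left(I \right)} = I^{\frac{3}{2}}$
$q{\left(g \right)} = 85 + 5 g$ ($q{\left(g \right)} = 5 \left(\frac{g}{g} g + 17\right) = 5 \left(1 g + 17\right) = 5 \left(g + 17\right) = 5 \left(17 + g\right) = 85 + 5 g$)
$\left(-316 + q{\left(16 \right)}\right) l{\left(1 \right)} = \left(-316 + \left(85 + 5 \cdot 16\right)\right) 1^{\frac{3}{2}} = \left(-316 + \left(85 + 80\right)\right) 1 = \left(-316 + 165\right) 1 = \left(-151\right) 1 = -151$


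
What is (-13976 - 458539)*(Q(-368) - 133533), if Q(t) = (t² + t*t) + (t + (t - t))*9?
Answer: -63318427545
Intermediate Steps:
Q(t) = 2*t² + 9*t (Q(t) = (t² + t²) + (t + 0)*9 = 2*t² + t*9 = 2*t² + 9*t)
(-13976 - 458539)*(Q(-368) - 133533) = (-13976 - 458539)*(-368*(9 + 2*(-368)) - 133533) = -472515*(-368*(9 - 736) - 133533) = -472515*(-368*(-727) - 133533) = -472515*(267536 - 133533) = -472515*134003 = -63318427545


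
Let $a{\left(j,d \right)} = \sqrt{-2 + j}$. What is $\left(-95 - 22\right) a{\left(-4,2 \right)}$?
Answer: $- 117 i \sqrt{6} \approx - 286.59 i$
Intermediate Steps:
$\left(-95 - 22\right) a{\left(-4,2 \right)} = \left(-95 - 22\right) \sqrt{-2 - 4} = - 117 \sqrt{-6} = - 117 i \sqrt{6}$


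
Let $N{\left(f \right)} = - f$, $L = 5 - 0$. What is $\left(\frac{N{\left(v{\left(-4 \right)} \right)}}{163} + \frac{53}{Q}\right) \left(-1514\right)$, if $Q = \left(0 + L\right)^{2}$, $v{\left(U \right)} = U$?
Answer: $- \frac{13230846}{4075} \approx -3246.8$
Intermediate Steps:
$L = 5$ ($L = 5 + 0 = 5$)
$Q = 25$ ($Q = \left(0 + 5\right)^{2} = 5^{2} = 25$)
$\left(\frac{N{\left(v{\left(-4 \right)} \right)}}{163} + \frac{53}{Q}\right) \left(-1514\right) = \left(\frac{\left(-1\right) \left(-4\right)}{163} + \frac{53}{25}\right) \left(-1514\right) = \left(4 \cdot \frac{1}{163} + 53 \cdot \frac{1}{25}\right) \left(-1514\right) = \left(\frac{4}{163} + \frac{53}{25}\right) \left(-1514\right) = \frac{8739}{4075} \left(-1514\right) = - \frac{13230846}{4075}$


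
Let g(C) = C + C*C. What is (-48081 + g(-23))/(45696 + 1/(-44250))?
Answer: -2105193750/2022047999 ≈ -1.0411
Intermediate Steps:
g(C) = C + C**2
(-48081 + g(-23))/(45696 + 1/(-44250)) = (-48081 - 23*(1 - 23))/(45696 + 1/(-44250)) = (-48081 - 23*(-22))/(45696 - 1/44250) = (-48081 + 506)/(2022047999/44250) = -47575*44250/2022047999 = -2105193750/2022047999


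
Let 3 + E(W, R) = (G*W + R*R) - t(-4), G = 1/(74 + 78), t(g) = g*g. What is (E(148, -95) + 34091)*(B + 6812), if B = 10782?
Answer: 758265749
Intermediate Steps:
t(g) = g²
G = 1/152 ≈ 0.0065789
E(W, R) = -19 + R² + W/152 (E(W, R) = -3 + ((W/152 + R*R) - 1*(-4)²) = -3 + ((W/152 + R²) - 1*16) = -3 + ((R² + W/152) - 16) = -3 + (-16 + R² + W/152) = -19 + R² + W/152)
(E(148, -95) + 34091)*(B + 6812) = ((-19 + (-95)² + (1/152)*148) + 34091)*(10782 + 6812) = ((-19 + 9025 + 37/38) + 34091)*17594 = (342265/38 + 34091)*17594 = (1637723/38)*17594 = 758265749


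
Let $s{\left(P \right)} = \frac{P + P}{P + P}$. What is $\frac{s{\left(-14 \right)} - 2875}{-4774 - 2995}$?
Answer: $\frac{2874}{7769} \approx 0.36993$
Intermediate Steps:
$s{\left(P \right)} = 1$ ($s{\left(P \right)} = \frac{2 P}{2 P} = 2 P \frac{1}{2 P} = 1$)
$\frac{s{\left(-14 \right)} - 2875}{-4774 - 2995} = \frac{1 - 2875}{-4774 - 2995} = - \frac{2874}{-7769} = \left(-2874\right) \left(- \frac{1}{7769}\right) = \frac{2874}{7769}$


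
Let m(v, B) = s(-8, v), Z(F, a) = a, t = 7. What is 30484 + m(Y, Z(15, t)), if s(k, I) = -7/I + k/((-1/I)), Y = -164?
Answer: 4784215/164 ≈ 29172.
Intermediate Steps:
s(k, I) = -7/I - I*k (s(k, I) = -7/I + k*(-I) = -7/I - I*k)
m(v, B) = -7/v + 8*v (m(v, B) = -7/v - 1*v*(-8) = -7/v + 8*v)
30484 + m(Y, Z(15, t)) = 30484 + (-7/(-164) + 8*(-164)) = 30484 + (-7*(-1/164) - 1312) = 30484 + (7/164 - 1312) = 30484 - 215161/164 = 4784215/164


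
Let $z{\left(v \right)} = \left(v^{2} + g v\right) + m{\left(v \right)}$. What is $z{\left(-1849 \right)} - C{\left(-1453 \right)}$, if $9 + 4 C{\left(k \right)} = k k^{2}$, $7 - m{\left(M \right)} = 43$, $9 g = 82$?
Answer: $\frac{13865374621}{18} \approx 7.703 \cdot 10^{8}$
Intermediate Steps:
$g = \frac{82}{9}$ ($g = \frac{1}{9} \cdot 82 = \frac{82}{9} \approx 9.1111$)
$m{\left(M \right)} = -36$ ($m{\left(M \right)} = 7 - 43 = -36$)
$z{\left(v \right)} = -36 + v^{2} + \frac{82 v}{9}$ ($z{\left(v \right)} = \left(v^{2} + \frac{82 v}{9}\right) - 36 = -36 + v^{2} + \frac{82 v}{9}$)
$C{\left(k \right)} = - \frac{9}{4} + \frac{k^{3}}{4}$ ($C{\left(k \right)} = - \frac{9}{4} + \frac{k k^{2}}{4} = - \frac{9}{4} + \frac{k^{3}}{4}$)
$z{\left(-1849 \right)} - C{\left(-1453 \right)} = \left(-36 + \left(-1849\right)^{2} + \frac{82}{9} \left(-1849\right)\right) - \left(- \frac{9}{4} + \frac{\left(-1453\right)^{3}}{4}\right) = \left(-36 + 3418801 - \frac{151618}{9}\right) - \left(- \frac{9}{4} + \frac{1}{4} \left(-3067586677\right)\right) = \frac{30617267}{9} - \left(- \frac{9}{4} - \frac{3067586677}{4}\right) = \frac{30617267}{9} - - \frac{1533793343}{2} = \frac{30617267}{9} + \frac{1533793343}{2} = \frac{13865374621}{18}$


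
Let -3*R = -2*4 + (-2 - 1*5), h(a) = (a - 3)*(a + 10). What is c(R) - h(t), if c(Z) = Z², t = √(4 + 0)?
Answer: 37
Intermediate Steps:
t = 2 (t = √4 = 2)
h(a) = (-3 + a)*(10 + a)
R = 5 (R = -(-2*4 + (-2 - 1*5))/3 = -(-8 + (-2 - 5))/3 = -(-8 - 7)/3 = -⅓*(-15) = 5)
c(R) - h(t) = 5² - (-30 + 2² + 7*2) = 25 - (-30 + 4 + 14) = 25 - 1*(-12) = 25 + 12 = 37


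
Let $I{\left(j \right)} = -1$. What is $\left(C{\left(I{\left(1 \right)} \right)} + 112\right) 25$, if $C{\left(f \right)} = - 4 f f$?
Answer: $2700$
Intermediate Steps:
$C{\left(f \right)} = - 4 f^{2}$
$\left(C{\left(I{\left(1 \right)} \right)} + 112\right) 25 = \left(- 4 \left(-1\right)^{2} + 112\right) 25 = \left(\left(-4\right) 1 + 112\right) 25 = \left(-4 + 112\right) 25 = 108 \cdot 25 = 2700$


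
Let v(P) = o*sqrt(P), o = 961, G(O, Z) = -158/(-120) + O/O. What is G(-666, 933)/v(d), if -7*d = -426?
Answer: 139*sqrt(2982)/24563160 ≈ 0.00030902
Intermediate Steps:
G(O, Z) = 139/60 (G(O, Z) = -158*(-1/120) + 1 = 79/60 + 1 = 139/60)
d = 426/7 (d = -1/7*(-426) = 426/7 ≈ 60.857)
v(P) = 961*sqrt(P)
G(-666, 933)/v(d) = 139/(60*((961*sqrt(426/7)))) = 139/(60*((961*(sqrt(2982)/7)))) = 139/(60*((961*sqrt(2982)/7))) = 139*(sqrt(2982)/409386)/60 = 139*sqrt(2982)/24563160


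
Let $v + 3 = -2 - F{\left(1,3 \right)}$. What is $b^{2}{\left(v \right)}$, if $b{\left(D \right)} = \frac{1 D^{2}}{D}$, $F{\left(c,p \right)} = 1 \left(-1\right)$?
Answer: $16$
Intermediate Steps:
$F{\left(c,p \right)} = -1$
$v = -4$ ($v = -3 - 1 = -4$)
$b{\left(D \right)} = D$ ($b{\left(D \right)} = \frac{D^{2}}{D} = D$)
$b^{2}{\left(v \right)} = \left(-4\right)^{2} = 16$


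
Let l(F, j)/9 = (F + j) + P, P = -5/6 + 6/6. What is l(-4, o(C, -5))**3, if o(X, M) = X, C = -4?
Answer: -2803221/8 ≈ -3.5040e+5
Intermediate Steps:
P = 1/6 (P = -5*1/6 + 6*(1/6) = -5/6 + 1 = 1/6 ≈ 0.16667)
l(F, j) = 3/2 + 9*F + 9*j (l(F, j) = 9*((F + j) + 1/6) = 9*(1/6 + F + j) = 3/2 + 9*F + 9*j)
l(-4, o(C, -5))**3 = (3/2 + 9*(-4) + 9*(-4))**3 = (3/2 - 36 - 36)**3 = (-141/2)**3 = -2803221/8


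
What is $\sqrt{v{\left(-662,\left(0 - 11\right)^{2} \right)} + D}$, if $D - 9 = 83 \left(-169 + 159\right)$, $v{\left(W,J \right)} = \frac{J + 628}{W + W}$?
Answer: $\frac{i \sqrt{360046243}}{662} \approx 28.663 i$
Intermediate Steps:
$v{\left(W,J \right)} = \frac{628 + J}{2 W}$
$D = -821$ ($D = 9 + 83 \left(-169 + 159\right) = 9 + 83 \left(-10\right) = 9 - 830 = -821$)
$\sqrt{v{\left(-662,\left(0 - 11\right)^{2} \right)} + D} = \sqrt{\frac{628 + \left(0 - 11\right)^{2}}{2 \left(-662\right)} - 821} = \sqrt{\frac{1}{2} \left(- \frac{1}{662}\right) \left(628 + \left(-11\right)^{2}\right) - 821} = \sqrt{\frac{1}{2} \left(- \frac{1}{662}\right) \left(628 + 121\right) - 821} = \sqrt{\frac{1}{2} \left(- \frac{1}{662}\right) 749 - 821} = \sqrt{- \frac{749}{1324} - 821} = \sqrt{- \frac{1087753}{1324}} = \frac{i \sqrt{360046243}}{662}$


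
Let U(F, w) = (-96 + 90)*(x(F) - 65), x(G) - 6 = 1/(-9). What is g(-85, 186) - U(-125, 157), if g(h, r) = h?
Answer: -1319/3 ≈ -439.67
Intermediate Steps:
x(G) = 53/9 (x(G) = 6 + 1/(-9) = 6 - ⅑ = 53/9)
U(F, w) = 1064/3 (U(F, w) = (-96 + 90)*(53/9 - 65) = -6*(-532/9) = 1064/3)
g(-85, 186) - U(-125, 157) = -85 - 1*1064/3 = -85 - 1064/3 = -1319/3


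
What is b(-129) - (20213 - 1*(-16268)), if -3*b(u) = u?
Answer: -36438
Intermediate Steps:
b(u) = -u/3
b(-129) - (20213 - 1*(-16268)) = -⅓*(-129) - (20213 - 1*(-16268)) = 43 - (20213 + 16268) = 43 - 1*36481 = 43 - 36481 = -36438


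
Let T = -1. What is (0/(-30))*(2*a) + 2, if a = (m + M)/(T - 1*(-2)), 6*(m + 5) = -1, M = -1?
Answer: 2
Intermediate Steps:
m = -31/6 (m = -5 + (⅙)*(-1) = -5 - ⅙ = -31/6 ≈ -5.1667)
a = -37/6 (a = (-31/6 - 1)/(-1 - 1*(-2)) = -37/(6*(-1 + 2)) = -37/6/1 = -37/6*1 = -37/6 ≈ -6.1667)
(0/(-30))*(2*a) + 2 = (0/(-30))*(2*(-37/6)) + 2 = (0*(-1/30))*(-37/3) + 2 = 0*(-37/3) + 2 = 0 + 2 = 2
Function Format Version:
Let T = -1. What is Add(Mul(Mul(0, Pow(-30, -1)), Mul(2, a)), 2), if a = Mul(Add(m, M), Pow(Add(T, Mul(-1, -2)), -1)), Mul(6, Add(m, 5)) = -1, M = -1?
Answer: 2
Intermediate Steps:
m = Rational(-31, 6) (m = Add(-5, Mul(Rational(1, 6), -1)) = Add(-5, Rational(-1, 6)) = Rational(-31, 6) ≈ -5.1667)
a = Rational(-37, 6) (a = Mul(Add(Rational(-31, 6), -1), Pow(Add(-1, Mul(-1, -2)), -1)) = Mul(Rational(-37, 6), Pow(Add(-1, 2), -1)) = Mul(Rational(-37, 6), Pow(1, -1)) = Mul(Rational(-37, 6), 1) = Rational(-37, 6) ≈ -6.1667)
Add(Mul(Mul(0, Pow(-30, -1)), Mul(2, a)), 2) = Add(Mul(Mul(0, Pow(-30, -1)), Mul(2, Rational(-37, 6))), 2) = Add(Mul(Mul(0, Rational(-1, 30)), Rational(-37, 3)), 2) = Add(Mul(0, Rational(-37, 3)), 2) = Add(0, 2) = 2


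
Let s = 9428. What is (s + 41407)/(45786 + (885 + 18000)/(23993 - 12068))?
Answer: 40413825/36401129 ≈ 1.1102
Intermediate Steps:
(s + 41407)/(45786 + (885 + 18000)/(23993 - 12068)) = (9428 + 41407)/(45786 + (885 + 18000)/(23993 - 12068)) = 50835/(45786 + 18885/11925) = 50835/(45786 + 18885*(1/11925)) = 50835/(45786 + 1259/795) = 50835/(36401129/795) = 50835*(795/36401129) = 40413825/36401129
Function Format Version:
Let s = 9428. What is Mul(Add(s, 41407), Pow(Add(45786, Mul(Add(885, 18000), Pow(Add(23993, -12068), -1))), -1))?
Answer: Rational(40413825, 36401129) ≈ 1.1102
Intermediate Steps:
Mul(Add(s, 41407), Pow(Add(45786, Mul(Add(885, 18000), Pow(Add(23993, -12068), -1))), -1)) = Mul(Add(9428, 41407), Pow(Add(45786, Mul(Add(885, 18000), Pow(Add(23993, -12068), -1))), -1)) = Mul(50835, Pow(Add(45786, Mul(18885, Pow(11925, -1))), -1)) = Mul(50835, Pow(Add(45786, Mul(18885, Rational(1, 11925))), -1)) = Mul(50835, Pow(Add(45786, Rational(1259, 795)), -1)) = Mul(50835, Pow(Rational(36401129, 795), -1)) = Mul(50835, Rational(795, 36401129)) = Rational(40413825, 36401129)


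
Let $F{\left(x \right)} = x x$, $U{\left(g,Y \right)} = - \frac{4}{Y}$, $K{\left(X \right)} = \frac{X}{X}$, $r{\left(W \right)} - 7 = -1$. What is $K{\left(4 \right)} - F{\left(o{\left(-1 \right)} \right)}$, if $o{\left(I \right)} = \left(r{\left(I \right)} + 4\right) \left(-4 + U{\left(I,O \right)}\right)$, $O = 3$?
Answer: $- \frac{25591}{9} \approx -2843.4$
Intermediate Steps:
$r{\left(W \right)} = 6$ ($r{\left(W \right)} = 7 - 1 = 6$)
$K{\left(X \right)} = 1$
$o{\left(I \right)} = - \frac{160}{3}$ ($o{\left(I \right)} = \left(6 + 4\right) \left(-4 - \frac{4}{3}\right) = 10 \left(-4 - \frac{4}{3}\right) = 10 \left(- \frac{16}{3}\right) = - \frac{160}{3}$)
$F{\left(x \right)} = x^{2}$
$K{\left(4 \right)} - F{\left(o{\left(-1 \right)} \right)} = 1 - \left(- \frac{160}{3}\right)^{2} = 1 - \frac{25600}{9} = - \frac{25591}{9}$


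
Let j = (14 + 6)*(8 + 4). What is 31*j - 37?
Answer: 7403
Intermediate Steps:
j = 240 (j = 20*12 = 240)
31*j - 37 = 31*240 - 37 = 7440 - 37 = 7403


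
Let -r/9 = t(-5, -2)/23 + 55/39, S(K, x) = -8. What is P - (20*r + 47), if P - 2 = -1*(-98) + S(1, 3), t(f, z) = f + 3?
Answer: 84675/299 ≈ 283.19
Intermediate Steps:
t(f, z) = 3 + f
r = -3561/299 (r = -9*((3 - 5)/23 + 55/39) = -9*(-2*1/23 + 55*(1/39)) = -9*(-2/23 + 55/39) = -9*1187/897 = -3561/299 ≈ -11.910)
P = 92 (P = 2 + (-1*(-98) - 8) = 2 + (98 - 8) = 2 + 90 = 92)
P - (20*r + 47) = 92 - (20*(-3561/299) + 47) = 92 - (-71220/299 + 47) = 92 - 1*(-57167/299) = 92 + 57167/299 = 84675/299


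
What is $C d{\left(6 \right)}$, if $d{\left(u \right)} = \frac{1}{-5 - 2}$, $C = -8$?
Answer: $\frac{8}{7} \approx 1.1429$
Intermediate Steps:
$d{\left(u \right)} = - \frac{1}{7}$ ($d{\left(u \right)} = \frac{1}{-7} = - \frac{1}{7}$)
$C d{\left(6 \right)} = \left(-8\right) \left(- \frac{1}{7}\right) = \frac{8}{7}$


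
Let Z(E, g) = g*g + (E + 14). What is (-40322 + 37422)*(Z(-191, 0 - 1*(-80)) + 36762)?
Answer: -124656500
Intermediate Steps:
Z(E, g) = 14 + E + g² (Z(E, g) = g² + (14 + E) = 14 + E + g²)
(-40322 + 37422)*(Z(-191, 0 - 1*(-80)) + 36762) = (-40322 + 37422)*((14 - 191 + (0 - 1*(-80))²) + 36762) = -2900*((14 - 191 + (0 + 80)²) + 36762) = -2900*((14 - 191 + 80²) + 36762) = -2900*((14 - 191 + 6400) + 36762) = -2900*(6223 + 36762) = -2900*42985 = -124656500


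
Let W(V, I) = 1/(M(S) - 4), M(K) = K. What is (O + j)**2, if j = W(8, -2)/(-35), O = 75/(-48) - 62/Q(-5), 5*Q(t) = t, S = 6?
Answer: 1144942569/313600 ≈ 3651.0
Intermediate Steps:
Q(t) = t/5
O = 967/16 (O = 75/(-48) - 62/((1/5)*(-5)) = 75*(-1/48) - 62/(-1) = -25/16 - 62*(-1) = -25/16 + 62 = 967/16 ≈ 60.438)
W(V, I) = 1/2 (W(V, I) = 1/(6 - 4) = 1/2)
j = -1/70 (j = (1/2)/(-35) = (1/2)*(-1/35) = -1/70 ≈ -0.014286)
(O + j)**2 = (967/16 - 1/70)**2 = (33837/560)**2 = 1144942569/313600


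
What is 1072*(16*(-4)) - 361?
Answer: -68969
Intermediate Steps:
1072*(16*(-4)) - 361 = 1072*(-64) - 361 = -68608 - 361 = -68969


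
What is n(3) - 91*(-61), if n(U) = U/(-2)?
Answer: 11099/2 ≈ 5549.5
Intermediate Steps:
n(U) = -U/2 (n(U) = U*(-½) = -U/2)
n(3) - 91*(-61) = -½*3 - 91*(-61) = -3/2 + 5551 = 11099/2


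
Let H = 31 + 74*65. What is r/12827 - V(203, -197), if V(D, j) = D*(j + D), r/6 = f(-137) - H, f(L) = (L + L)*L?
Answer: -15427104/12827 ≈ -1202.7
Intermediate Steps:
H = 4841 (H = 31 + 4810 = 4841)
f(L) = 2*L**2 (f(L) = (2*L)*L = 2*L**2)
r = 196182 (r = 6*(2*(-137)**2 - 1*4841) = 6*(2*18769 - 4841) = 6*(37538 - 4841) = 6*32697 = 196182)
V(D, j) = D*(D + j)
r/12827 - V(203, -197) = 196182/12827 - 203*(203 - 197) = 196182*(1/12827) - 203*6 = 196182/12827 - 1*1218 = 196182/12827 - 1218 = -15427104/12827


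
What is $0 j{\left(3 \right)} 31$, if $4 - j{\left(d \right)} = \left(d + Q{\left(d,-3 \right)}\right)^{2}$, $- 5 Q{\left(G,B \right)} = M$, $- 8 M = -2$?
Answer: $0$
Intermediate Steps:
$M = \frac{1}{4}$ ($M = \left(- \frac{1}{8}\right) \left(-2\right) = \frac{1}{4} \approx 0.25$)
$Q{\left(G,B \right)} = - \frac{1}{20}$ ($Q{\left(G,B \right)} = \left(- \frac{1}{5}\right) \frac{1}{4} = - \frac{1}{20}$)
$j{\left(d \right)} = 4 - \left(- \frac{1}{20} + d\right)^{2}$ ($j{\left(d \right)} = 4 - \left(d - \frac{1}{20}\right)^{2} = 4 - \left(- \frac{1}{20} + d\right)^{2}$)
$0 j{\left(3 \right)} 31 = 0 \left(4 - \frac{\left(-1 + 20 \cdot 3\right)^{2}}{400}\right) 31 = 0 \left(4 - \frac{\left(-1 + 60\right)^{2}}{400}\right) 31 = 0 \left(4 - \frac{59^{2}}{400}\right) 31 = 0 \left(4 - \frac{3481}{400}\right) 31 = 0 \left(- \frac{1881}{400}\right) 31 = 0 \cdot 31 = 0$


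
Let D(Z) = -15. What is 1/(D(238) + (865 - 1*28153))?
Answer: -1/27303 ≈ -3.6626e-5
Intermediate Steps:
1/(D(238) + (865 - 1*28153)) = 1/(-15 + (865 - 1*28153)) = 1/(-15 + (865 - 28153)) = 1/(-15 - 27288) = 1/(-27303) = -1/27303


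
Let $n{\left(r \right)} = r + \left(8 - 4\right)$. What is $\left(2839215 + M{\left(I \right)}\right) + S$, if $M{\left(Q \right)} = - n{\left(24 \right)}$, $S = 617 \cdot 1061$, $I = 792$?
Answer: $3493824$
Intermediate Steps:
$n{\left(r \right)} = 4 + r$ ($n{\left(r \right)} = r + 4 = 4 + r$)
$S = 654637$
$M{\left(Q \right)} = -28$ ($M{\left(Q \right)} = - (4 + 24) = \left(-1\right) 28 = -28$)
$\left(2839215 + M{\left(I \right)}\right) + S = \left(2839215 - 28\right) + 654637 = 2839187 + 654637 = 3493824$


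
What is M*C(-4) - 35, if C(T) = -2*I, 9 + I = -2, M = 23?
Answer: 471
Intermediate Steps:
I = -11 (I = -9 - 2 = -11)
C(T) = 22 (C(T) = -2*(-11) = 22)
M*C(-4) - 35 = 23*22 - 35 = 506 - 35 = 471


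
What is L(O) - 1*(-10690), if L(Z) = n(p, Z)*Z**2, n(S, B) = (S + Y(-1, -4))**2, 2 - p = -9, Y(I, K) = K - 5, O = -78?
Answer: 35026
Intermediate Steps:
Y(I, K) = -5 + K
p = 11 (p = 2 - 1*(-9) = 2 + 9 = 11)
n(S, B) = (-9 + S)**2 (n(S, B) = (S + (-5 - 4))**2 = (S - 9)**2 = (-9 + S)**2)
L(Z) = 4*Z**2 (L(Z) = (-9 + 11)**2*Z**2 = 2**2*Z**2 = 4*Z**2)
L(O) - 1*(-10690) = 4*(-78)**2 - 1*(-10690) = 4*6084 + 10690 = 24336 + 10690 = 35026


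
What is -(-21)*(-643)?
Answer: -13503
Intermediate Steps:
-(-21)*(-643) = -21*643 = -13503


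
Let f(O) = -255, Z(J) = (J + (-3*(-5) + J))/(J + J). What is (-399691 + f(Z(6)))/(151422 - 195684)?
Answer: 199973/22131 ≈ 9.0359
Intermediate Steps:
Z(J) = (15 + 2*J)/(2*J) (Z(J) = (J + (15 + J))/((2*J)) = (15 + 2*J)*(1/(2*J)) = (15 + 2*J)/(2*J))
(-399691 + f(Z(6)))/(151422 - 195684) = (-399691 - 255)/(151422 - 195684) = -399946/(-44262) = -399946*(-1/44262) = 199973/22131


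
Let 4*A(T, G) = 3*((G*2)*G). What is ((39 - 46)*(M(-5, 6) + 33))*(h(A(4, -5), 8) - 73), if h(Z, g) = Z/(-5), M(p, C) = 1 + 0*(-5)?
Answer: 19159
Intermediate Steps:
M(p, C) = 1 (M(p, C) = 1 + 0 = 1)
A(T, G) = 3*G²/2 (A(T, G) = (3*((G*2)*G))/4 = (3*((2*G)*G))/4 = (3*(2*G²))/4 = (6*G²)/4 = 3*G²/2)
h(Z, g) = -Z/5 (h(Z, g) = Z*(-⅕) = -Z/5)
((39 - 46)*(M(-5, 6) + 33))*(h(A(4, -5), 8) - 73) = ((39 - 46)*(1 + 33))*(-3*(-5)²/10 - 73) = (-7*34)*(-3*25/10 - 73) = -238*(-⅕*75/2 - 73) = -238*(-15/2 - 73) = -238*(-161/2) = 19159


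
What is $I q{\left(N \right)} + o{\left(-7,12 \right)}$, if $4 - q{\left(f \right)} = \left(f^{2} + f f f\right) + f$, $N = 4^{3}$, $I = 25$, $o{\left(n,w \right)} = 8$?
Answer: $-6657492$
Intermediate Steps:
$N = 64$
$q{\left(f \right)} = 4 - f - f^{2} - f^{3}$ ($q{\left(f \right)} = 4 - \left(\left(f^{2} + f f f\right) + f\right) = 4 - \left(\left(f^{2} + f^{2} f\right) + f\right) = 4 - \left(\left(f^{2} + f^{3}\right) + f\right) = 4 - \left(f + f^{2} + f^{3}\right) = 4 - f - f^{2} - f^{3}$)
$I q{\left(N \right)} + o{\left(-7,12 \right)} = 25 \left(4 - 64 - 64^{2} - 64^{3}\right) + 8 = 25 \left(4 - 64 - 4096 - 262144\right) + 8 = 25 \left(-266300\right) + 8 = -6657500 + 8 = -6657492$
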